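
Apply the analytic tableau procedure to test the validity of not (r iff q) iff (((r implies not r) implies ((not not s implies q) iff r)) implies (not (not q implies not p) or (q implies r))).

Assume the negation and expand:
Initial set: {not (not (r iff q) iff (((r implies not r) implies ((not not s implies q) iff r)) implies (not (not q implies not p) or (q implies r))))}.
not (not (r iff q) iff (((r implies not r) implies ((not not s implies q) iff r)) implies (not (not q implies not p) or (q implies r)))): β-rule — branch into not (r iff q), not (((r implies not r) implies ((not not s implies q) iff r)) implies (not (not q implies not p) or (q implies r)))  //  not not (r iff q), (((r implies not r) implies ((not not s implies q) iff r)) implies (not (not q implies not p) or (q implies r))).
  branch 1 (add not (r iff q), not (((r implies not r) implies ((not not s implies q) iff r)) implies (not (not q implies not p) or (q implies r)))):
    not (((r implies not r) implies ((not not s implies q) iff r)) implies (not (not q implies not p) or (q implies r))): α-rule — add ((r implies not r) implies ((not not s implies q) iff r)), not (not (not q implies not p) or (q implies r)).
    not (not (not q implies not p) or (q implies r)): α-rule — add not not (not q implies not p), not (q implies r).
    not (q implies r): α-rule — add q, not r.
    not (r iff q): β-rule — branch into r, not q  //  not r, q.
      branch 1.1 (add r, not q):
        × closes — contains both r and not r.
      branch 1.2 (add not r, q):
        ((r implies not r) implies ((not not s implies q) iff r)): β-rule — branch into not (r implies not r)  //  ((not not s implies q) iff r).
          branch 1.2.1 (add not (r implies not r)):
            not (r implies not r): α-rule — add r, not not r.
            × closes — contains both r and not r.
          branch 1.2.2 (add ((not not s implies q) iff r)):
            not not (not q implies not p): β-rule — branch into not not q  //  not p.
              branch 1.2.2.1 (add not not q):
                ((not not s implies q) iff r): β-rule — branch into (not not s implies q), r  //  not (not not s implies q), not r.
                  branch 1.2.2.1.1 (add (not not s implies q), r):
                    × closes — contains both r and not r.
                  branch 1.2.2.1.2 (add not (not not s implies q), not r):
                    not (not not s implies q): α-rule — add not not s, not q.
                    × closes — contains both q and not q.
              branch 1.2.2.2 (add not p):
                ((not not s implies q) iff r): β-rule — branch into (not not s implies q), r  //  not (not not s implies q), not r.
                  branch 1.2.2.2.1 (add (not not s implies q), r):
                    × closes — contains both r and not r.
                  branch 1.2.2.2.2 (add not (not not s implies q), not r):
                    not (not not s implies q): α-rule — add not not s, not q.
                    × closes — contains both q and not q.
  branch 2 (add not not (r iff q), (((r implies not r) implies ((not not s implies q) iff r)) implies (not (not q implies not p) or (q implies r)))):
    not not (r iff q): β-rule — branch into r, q  //  not r, not q.
      branch 2.1 (add r, q):
        (((r implies not r) implies ((not not s implies q) iff r)) implies (not (not q implies not p) or (q implies r))): β-rule — branch into not ((r implies not r) implies ((not not s implies q) iff r))  //  (not (not q implies not p) or (q implies r)).
          branch 2.1.1 (add not ((r implies not r) implies ((not not s implies q) iff r))):
            not ((r implies not r) implies ((not not s implies q) iff r)): α-rule — add (r implies not r), not ((not not s implies q) iff r).
            (r implies not r): β-rule — branch into not r  //  not r.
              branch 2.1.1.1 (add not r):
                × closes — contains both r and not r.
              branch 2.1.1.2 (add not r):
                × closes — contains both r and not r.
          branch 2.1.2 (add (not (not q implies not p) or (q implies r))):
            (not (not q implies not p) or (q implies r)): β-rule — branch into not (not q implies not p)  //  (q implies r).
              branch 2.1.2.1 (add not (not q implies not p)):
                not (not q implies not p): α-rule — add not q, not not p.
                × closes — contains both q and not q.
              branch 2.1.2.2 (add (q implies r)):
                (q implies r): β-rule — branch into not q  //  r.
                  branch 2.1.2.2.1 (add not q):
                    × closes — contains both q and not q.
                  branch 2.1.2.2.2 (add r):
                    ○ open, literals {q=true, r=true}.
      branch 2.2 (add not r, not q):
        (((r implies not r) implies ((not not s implies q) iff r)) implies (not (not q implies not p) or (q implies r))): β-rule — branch into not ((r implies not r) implies ((not not s implies q) iff r))  //  (not (not q implies not p) or (q implies r)).
          branch 2.2.1 (add not ((r implies not r) implies ((not not s implies q) iff r))):
            not ((r implies not r) implies ((not not s implies q) iff r)): α-rule — add (r implies not r), not ((not not s implies q) iff r).
            (r implies not r): β-rule — branch into not r  //  not r.
              branch 2.2.1.1 (add not r):
                not ((not not s implies q) iff r): β-rule — branch into (not not s implies q), not r  //  not (not not s implies q), r.
                  branch 2.2.1.1.1 (add (not not s implies q), not r):
                    (not not s implies q): β-rule — branch into not not not s  //  q.
                      branch 2.2.1.1.1.1 (add not not not s):
                        not not not s: drop double negation, giving not s.
                        ○ open, literals {q=false, r=false, s=false}.
                      branch 2.2.1.1.1.2 (add q):
                        × closes — contains both q and not q.
                  branch 2.2.1.1.2 (add not (not not s implies q), r):
                    × closes — contains both r and not r.
              branch 2.2.1.2 (add not r):
                not ((not not s implies q) iff r): β-rule — branch into (not not s implies q), not r  //  not (not not s implies q), r.
                  branch 2.2.1.2.1 (add (not not s implies q), not r):
                    (not not s implies q): β-rule — branch into not not not s  //  q.
                      branch 2.2.1.2.1.1 (add not not not s):
                        not not not s: drop double negation, giving not s.
                        ○ open, literals {q=false, r=false, s=false}.
                      branch 2.2.1.2.1.2 (add q):
                        × closes — contains both q and not q.
                  branch 2.2.1.2.2 (add not (not not s implies q), r):
                    × closes — contains both r and not r.
          branch 2.2.2 (add (not (not q implies not p) or (q implies r))):
            (not (not q implies not p) or (q implies r)): β-rule — branch into not (not q implies not p)  //  (q implies r).
              branch 2.2.2.1 (add not (not q implies not p)):
                not (not q implies not p): α-rule — add not q, not not p.
                ○ open, literals {p=true, q=false, r=false}.
              branch 2.2.2.2 (add (q implies r)):
                (q implies r): β-rule — branch into not q  //  r.
                  branch 2.2.2.2.1 (add not q):
                    ○ open, literals {q=false, r=false}.
                  branch 2.2.2.2.2 (add r):
                    × closes — contains both r and not r.
15 branches closed, 5 open.
An open branch gives a countermodel: q=true, r=true (unmentioned atoms arbitrary); under it the original formula is false.

Not valid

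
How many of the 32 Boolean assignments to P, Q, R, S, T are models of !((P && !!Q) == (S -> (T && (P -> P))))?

20

Initial set: {!((P && !!Q) == (S -> (T && (P -> P))))}.
!((P && !!Q) == (S -> (T && (P -> P)))): β-rule — branch into (P && !!Q), !(S -> (T && (P -> P)))  //  !(P && !!Q), (S -> (T && (P -> P))).
  branch 1 (add (P && !!Q), !(S -> (T && (P -> P)))):
    (P && !!Q): α-rule — add P, !!Q.
    !(S -> (T && (P -> P))): α-rule — add S, !(T && (P -> P)).
    !!Q: drop double negation, giving Q.
    !(T && (P -> P)): β-rule — branch into !T  //  !(P -> P).
      branch 1.1 (add !T):
        ○ open, literals {P=1, Q=1, S=1, T=0}.
      branch 1.2 (add !(P -> P)):
        !(P -> P): α-rule — add P, !P.
        × closes — contains both P and !P.
  branch 2 (add !(P && !!Q), (S -> (T && (P -> P)))):
    !(P && !!Q): β-rule — branch into !P  //  !!!Q.
      branch 2.1 (add !P):
        (S -> (T && (P -> P))): β-rule — branch into !S  //  (T && (P -> P)).
          branch 2.1.1 (add !S):
            ○ open, literals {P=0, S=0}.
          branch 2.1.2 (add (T && (P -> P))):
            (T && (P -> P)): α-rule — add T, (P -> P).
            (P -> P): β-rule — branch into !P  //  P.
              branch 2.1.2.1 (add !P):
                ○ open, literals {P=0, T=1}.
              branch 2.1.2.2 (add P):
                × closes — contains both P and !P.
      branch 2.2 (add !!!Q):
        !!!Q: drop double negation, giving !Q.
        (S -> (T && (P -> P))): β-rule — branch into !S  //  (T && (P -> P)).
          branch 2.2.1 (add !S):
            ○ open, literals {Q=0, S=0}.
          branch 2.2.2 (add (T && (P -> P))):
            (T && (P -> P)): α-rule — add T, (P -> P).
            (P -> P): β-rule — branch into !P  //  P.
              branch 2.2.2.1 (add !P):
                ○ open, literals {P=0, Q=0, T=1}.
              branch 2.2.2.2 (add P):
                ○ open, literals {P=1, Q=0, T=1}.
2 branches closed, 6 open.
Each open branch fixes some atoms; the unmentioned ones are free. Counting distinct full assignments: branch {P=1, Q=1, S=1, T=0} (R) contributes 2 new; branch {P=0, S=0} (Q, R, T) contributes 8 new; branch {P=0, T=1} (Q, R, S) contributes 4 new; branch {Q=0, S=0} (P, R, T) contributes 4 new; branch {P=0, Q=0, T=1} (R, S) contributes 0 new; branch {P=1, Q=0, T=1} (R, S) contributes 2 new. Total: 20.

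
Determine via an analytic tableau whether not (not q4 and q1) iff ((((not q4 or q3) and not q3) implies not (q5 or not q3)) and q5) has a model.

Satisfiable

Initial set: {(not (not q4 and q1) iff ((((not q4 or q3) and not q3) implies not (q5 or not q3)) and q5))}.
(not (not q4 and q1) iff ((((not q4 or q3) and not q3) implies not (q5 or not q3)) and q5)): β-rule — branch into not (not q4 and q1), ((((not q4 or q3) and not q3) implies not (q5 or not q3)) and q5)  //  not not (not q4 and q1), not ((((not q4 or q3) and not q3) implies not (q5 or not q3)) and q5).
  branch 1 (add not (not q4 and q1), ((((not q4 or q3) and not q3) implies not (q5 or not q3)) and q5)):
    ((((not q4 or q3) and not q3) implies not (q5 or not q3)) and q5): α-rule — add (((not q4 or q3) and not q3) implies not (q5 or not q3)), q5.
    not (not q4 and q1): β-rule — branch into not not q4  //  not q1.
      branch 1.1 (add not not q4):
        (((not q4 or q3) and not q3) implies not (q5 or not q3)): β-rule — branch into not ((not q4 or q3) and not q3)  //  not (q5 or not q3).
          branch 1.1.1 (add not ((not q4 or q3) and not q3)):
            not ((not q4 or q3) and not q3): β-rule — branch into not (not q4 or q3)  //  not not q3.
              branch 1.1.1.1 (add not (not q4 or q3)):
                not (not q4 or q3): α-rule — add not not q4, not q3.
                ○ open, literals {q3=false, q4=true, q5=true}.
              branch 1.1.1.2 (add not not q3):
                ○ open, literals {q3=true, q4=true, q5=true}.
          branch 1.1.2 (add not (q5 or not q3)):
            not (q5 or not q3): α-rule — add not q5, not not q3.
            × closes — contains both q5 and not q5.
      branch 1.2 (add not q1):
        (((not q4 or q3) and not q3) implies not (q5 or not q3)): β-rule — branch into not ((not q4 or q3) and not q3)  //  not (q5 or not q3).
          branch 1.2.1 (add not ((not q4 or q3) and not q3)):
            not ((not q4 or q3) and not q3): β-rule — branch into not (not q4 or q3)  //  not not q3.
              branch 1.2.1.1 (add not (not q4 or q3)):
                not (not q4 or q3): α-rule — add not not q4, not q3.
                ○ open, literals {q1=false, q3=false, q4=true, q5=true}.
              branch 1.2.1.2 (add not not q3):
                ○ open, literals {q1=false, q3=true, q5=true}.
          branch 1.2.2 (add not (q5 or not q3)):
            not (q5 or not q3): α-rule — add not q5, not not q3.
            × closes — contains both q5 and not q5.
  branch 2 (add not not (not q4 and q1), not ((((not q4 or q3) and not q3) implies not (q5 or not q3)) and q5)):
    not not (not q4 and q1): α-rule — add not q4, q1.
    not ((((not q4 or q3) and not q3) implies not (q5 or not q3)) and q5): β-rule — branch into not (((not q4 or q3) and not q3) implies not (q5 or not q3))  //  not q5.
      branch 2.1 (add not (((not q4 or q3) and not q3) implies not (q5 or not q3))):
        not (((not q4 or q3) and not q3) implies not (q5 or not q3)): α-rule — add ((not q4 or q3) and not q3), not not (q5 or not q3).
        ((not q4 or q3) and not q3): α-rule — add (not q4 or q3), not q3.
        not not (q5 or not q3): β-rule — branch into q5  //  not q3.
          branch 2.1.1 (add q5):
            (not q4 or q3): β-rule — branch into not q4  //  q3.
              branch 2.1.1.1 (add not q4):
                ○ open, literals {q1=true, q3=false, q4=false, q5=true}.
              branch 2.1.1.2 (add q3):
                × closes — contains both q3 and not q3.
          branch 2.1.2 (add not q3):
            (not q4 or q3): β-rule — branch into not q4  //  q3.
              branch 2.1.2.1 (add not q4):
                ○ open, literals {q1=true, q3=false, q4=false}.
              branch 2.1.2.2 (add q3):
                × closes — contains both q3 and not q3.
      branch 2.2 (add not q5):
        ○ open, literals {q1=true, q4=false, q5=false}.
4 branches closed, 7 open.
An open branch gives a satisfying assignment: q3=false, q4=true, q5=true.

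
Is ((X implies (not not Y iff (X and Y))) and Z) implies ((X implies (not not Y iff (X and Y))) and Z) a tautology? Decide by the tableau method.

Valid

Assume the negation and expand:
Initial set: {not (((X implies (not not Y iff (X and Y))) and Z) implies ((X implies (not not Y iff (X and Y))) and Z))}.
not (((X implies (not not Y iff (X and Y))) and Z) implies ((X implies (not not Y iff (X and Y))) and Z)): α-rule — add ((X implies (not not Y iff (X and Y))) and Z), not ((X implies (not not Y iff (X and Y))) and Z).
((X implies (not not Y iff (X and Y))) and Z): α-rule — add (X implies (not not Y iff (X and Y))), Z.
not ((X implies (not not Y iff (X and Y))) and Z): β-rule — branch into not (X implies (not not Y iff (X and Y)))  //  not Z.
  branch 1 (add not (X implies (not not Y iff (X and Y)))):
    not (X implies (not not Y iff (X and Y))): α-rule — add X, not (not not Y iff (X and Y)).
    (X implies (not not Y iff (X and Y))): β-rule — branch into not X  //  (not not Y iff (X and Y)).
      branch 1.1 (add not X):
        × closes — contains both X and not X.
      branch 1.2 (add (not not Y iff (X and Y))):
        not (not not Y iff (X and Y)): β-rule — branch into not not Y, not (X and Y)  //  not not not Y, (X and Y).
          branch 1.2.1 (add not not Y, not (X and Y)):
            not not Y: drop double negation, giving Y.
            (not not Y iff (X and Y)): β-rule — branch into not not Y, (X and Y)  //  not not not Y, not (X and Y).
              branch 1.2.1.1 (add not not Y, (X and Y)):
                not not Y: drop double negation, giving Y.
                (X and Y): α-rule — add X, Y.
                not (X and Y): β-rule — branch into not X  //  not Y.
                  branch 1.2.1.1.1 (add not X):
                    × closes — contains both X and not X.
                  branch 1.2.1.1.2 (add not Y):
                    × closes — contains both Y and not Y.
              branch 1.2.1.2 (add not not not Y, not (X and Y)):
                not not not Y: drop double negation, giving not Y.
                × closes — contains both Y and not Y.
          branch 1.2.2 (add not not not Y, (X and Y)):
            not not not Y: drop double negation, giving not Y.
            (X and Y): α-rule — add X, Y.
            × closes — contains both Y and not Y.
  branch 2 (add not Z):
    × closes — contains both Z and not Z.
All 6 branches close.
Every branch closed, so the negation is unsatisfiable and the formula is valid.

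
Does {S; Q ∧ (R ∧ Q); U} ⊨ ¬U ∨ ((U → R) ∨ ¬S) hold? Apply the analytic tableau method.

Yes

Initial set: {S; (Q ∧ (R ∧ Q)); U; ¬(¬U ∨ ((U → R) ∨ ¬S))}.
(Q ∧ (R ∧ Q)): α-rule — add Q, (R ∧ Q).
¬(¬U ∨ ((U → R) ∨ ¬S)): α-rule — add ¬¬U, ¬((U → R) ∨ ¬S).
(R ∧ Q): α-rule — add R, Q.
¬((U → R) ∨ ¬S): α-rule — add ¬(U → R), ¬¬S.
¬(U → R): α-rule — add U, ¬R.
× closes — contains both R and ¬R.
All 1 branch closes.
Every branch closed, so the premises entail the conclusion.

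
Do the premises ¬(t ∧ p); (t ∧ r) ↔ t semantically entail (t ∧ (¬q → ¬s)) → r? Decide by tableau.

Yes

Initial set: {¬(t ∧ p); ((t ∧ r) ↔ t); ¬((t ∧ (¬q → ¬s)) → r)}.
¬((t ∧ (¬q → ¬s)) → r): α-rule — add (t ∧ (¬q → ¬s)), ¬r.
(t ∧ (¬q → ¬s)): α-rule — add t, (¬q → ¬s).
¬(t ∧ p): β-rule — branch into ¬t  //  ¬p.
  branch 1 (add ¬t):
    × closes — contains both t and ¬t.
  branch 2 (add ¬p):
    ((t ∧ r) ↔ t): β-rule — branch into (t ∧ r), t  //  ¬(t ∧ r), ¬t.
      branch 2.1 (add (t ∧ r), t):
        (t ∧ r): α-rule — add t, r.
        × closes — contains both r and ¬r.
      branch 2.2 (add ¬(t ∧ r), ¬t):
        × closes — contains both t and ¬t.
All 3 branches close.
Every branch closed, so the premises entail the conclusion.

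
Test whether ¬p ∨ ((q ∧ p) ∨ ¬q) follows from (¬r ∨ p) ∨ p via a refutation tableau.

Yes

Initial set: {T ((¬r ∨ p) ∨ p); F (¬p ∨ ((q ∧ p) ∨ ¬q))}.
F (¬p ∨ ((q ∧ p) ∨ ¬q)): α-rule — add F ¬p, F ((q ∧ p) ∨ ¬q).
F ((q ∧ p) ∨ ¬q): α-rule — add F (q ∧ p), F ¬q.
T ((¬r ∨ p) ∨ p): β-rule — branch into T (¬r ∨ p)  //  T p.
  branch 1 (add T (¬r ∨ p)):
    F (q ∧ p): β-rule — branch into F q  //  F p.
      branch 1.1 (add F q):
        × closes — contains both q and ¬q.
      branch 1.2 (add F p):
        × closes — contains both p and ¬p.
  branch 2 (add T p):
    F (q ∧ p): β-rule — branch into F q  //  F p.
      branch 2.1 (add F q):
        × closes — contains both q and ¬q.
      branch 2.2 (add F p):
        × closes — contains both p and ¬p.
All 4 branches close.
Every branch closed, so the premises entail the conclusion.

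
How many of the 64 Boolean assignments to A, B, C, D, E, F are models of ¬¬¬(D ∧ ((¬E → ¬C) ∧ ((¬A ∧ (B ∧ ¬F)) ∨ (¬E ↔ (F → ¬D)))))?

50

Initial set: {¬¬¬(D ∧ ((¬E → ¬C) ∧ ((¬A ∧ (B ∧ ¬F)) ∨ (¬E ↔ (F → ¬D)))))}.
¬¬¬(D ∧ ((¬E → ¬C) ∧ ((¬A ∧ (B ∧ ¬F)) ∨ (¬E ↔ (F → ¬D))))): drop double negation, giving ¬(D ∧ ((¬E → ¬C) ∧ ((¬A ∧ (B ∧ ¬F)) ∨ (¬E ↔ (F → ¬D))))).
¬(D ∧ ((¬E → ¬C) ∧ ((¬A ∧ (B ∧ ¬F)) ∨ (¬E ↔ (F → ¬D))))): β-rule — branch into ¬D  //  ¬((¬E → ¬C) ∧ ((¬A ∧ (B ∧ ¬F)) ∨ (¬E ↔ (F → ¬D)))).
  branch 1 (add ¬D):
    ○ open, literals {D=0}.
  branch 2 (add ¬((¬E → ¬C) ∧ ((¬A ∧ (B ∧ ¬F)) ∨ (¬E ↔ (F → ¬D))))):
    ¬((¬E → ¬C) ∧ ((¬A ∧ (B ∧ ¬F)) ∨ (¬E ↔ (F → ¬D)))): β-rule — branch into ¬(¬E → ¬C)  //  ¬((¬A ∧ (B ∧ ¬F)) ∨ (¬E ↔ (F → ¬D))).
      branch 2.1 (add ¬(¬E → ¬C)):
        ¬(¬E → ¬C): α-rule — add ¬E, ¬¬C.
        ○ open, literals {C=1, E=0}.
      branch 2.2 (add ¬((¬A ∧ (B ∧ ¬F)) ∨ (¬E ↔ (F → ¬D)))):
        ¬((¬A ∧ (B ∧ ¬F)) ∨ (¬E ↔ (F → ¬D))): α-rule — add ¬(¬A ∧ (B ∧ ¬F)), ¬(¬E ↔ (F → ¬D)).
        ¬(¬A ∧ (B ∧ ¬F)): β-rule — branch into ¬¬A  //  ¬(B ∧ ¬F).
          branch 2.2.1 (add ¬¬A):
            ¬(¬E ↔ (F → ¬D)): β-rule — branch into ¬E, ¬(F → ¬D)  //  ¬¬E, (F → ¬D).
              branch 2.2.1.1 (add ¬E, ¬(F → ¬D)):
                ¬(F → ¬D): α-rule — add F, ¬¬D.
                ○ open, literals {A=1, D=1, E=0, F=1}.
              branch 2.2.1.2 (add ¬¬E, (F → ¬D)):
                (F → ¬D): β-rule — branch into ¬F  //  ¬D.
                  branch 2.2.1.2.1 (add ¬F):
                    ○ open, literals {A=1, E=1, F=0}.
                  branch 2.2.1.2.2 (add ¬D):
                    ○ open, literals {A=1, D=0, E=1}.
          branch 2.2.2 (add ¬(B ∧ ¬F)):
            ¬(¬E ↔ (F → ¬D)): β-rule — branch into ¬E, ¬(F → ¬D)  //  ¬¬E, (F → ¬D).
              branch 2.2.2.1 (add ¬E, ¬(F → ¬D)):
                ¬(F → ¬D): α-rule — add F, ¬¬D.
                ¬(B ∧ ¬F): β-rule — branch into ¬B  //  ¬¬F.
                  branch 2.2.2.1.1 (add ¬B):
                    ○ open, literals {B=0, D=1, E=0, F=1}.
                  branch 2.2.2.1.2 (add ¬¬F):
                    ○ open, literals {D=1, E=0, F=1}.
              branch 2.2.2.2 (add ¬¬E, (F → ¬D)):
                ¬(B ∧ ¬F): β-rule — branch into ¬B  //  ¬¬F.
                  branch 2.2.2.2.1 (add ¬B):
                    (F → ¬D): β-rule — branch into ¬F  //  ¬D.
                      branch 2.2.2.2.1.1 (add ¬F):
                        ○ open, literals {B=0, E=1, F=0}.
                      branch 2.2.2.2.1.2 (add ¬D):
                        ○ open, literals {B=0, D=0, E=1}.
                  branch 2.2.2.2.2 (add ¬¬F):
                    (F → ¬D): β-rule — branch into ¬F  //  ¬D.
                      branch 2.2.2.2.2.1 (add ¬F):
                        × closes — contains both F and ¬F.
                      branch 2.2.2.2.2.2 (add ¬D):
                        ○ open, literals {D=0, E=1, F=1}.
1 branch closed, 10 open.
Each open branch fixes some atoms; the unmentioned ones are free. Counting distinct full assignments: branch {D=0} (A, B, C, E, F) contributes 32 new; branch {C=1, E=0} (A, B, D, F) contributes 8 new; branch {A=1, D=1, E=0, F=1} (B, C) contributes 2 new; branch {A=1, E=1, F=0} (B, C, D) contributes 4 new; branch {A=1, D=0, E=1} (B, C, F) contributes 0 new; branch {B=0, D=1, E=0, F=1} (A, C) contributes 1 new; branch {D=1, E=0, F=1} (A, B, C) contributes 1 new; branch {B=0, E=1, F=0} (A, C, D) contributes 2 new; branch {B=0, D=0, E=1} (A, C, F) contributes 0 new; branch {D=0, E=1, F=1} (A, B, C) contributes 0 new. Total: 50.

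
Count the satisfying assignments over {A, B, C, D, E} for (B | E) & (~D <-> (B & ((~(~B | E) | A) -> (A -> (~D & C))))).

14

Initial set: {((B | E) & (~D <-> (B & ((~(~B | E) | A) -> (A -> (~D & C))))))}.
((B | E) & (~D <-> (B & ((~(~B | E) | A) -> (A -> (~D & C)))))): α-rule — add (B | E), (~D <-> (B & ((~(~B | E) | A) -> (A -> (~D & C))))).
(B | E): β-rule — branch into B  //  E.
  branch 1 (add B):
    (~D <-> (B & ((~(~B | E) | A) -> (A -> (~D & C))))): β-rule — branch into ~D, (B & ((~(~B | E) | A) -> (A -> (~D & C))))  //  ~~D, ~(B & ((~(~B | E) | A) -> (A -> (~D & C)))).
      branch 1.1 (add ~D, (B & ((~(~B | E) | A) -> (A -> (~D & C))))):
        (B & ((~(~B | E) | A) -> (A -> (~D & C)))): α-rule — add B, ((~(~B | E) | A) -> (A -> (~D & C))).
        ((~(~B | E) | A) -> (A -> (~D & C))): β-rule — branch into ~(~(~B | E) | A)  //  (A -> (~D & C)).
          branch 1.1.1 (add ~(~(~B | E) | A)):
            ~(~(~B | E) | A): α-rule — add ~~(~B | E), ~A.
            ~~(~B | E): β-rule — branch into ~B  //  E.
              branch 1.1.1.1 (add ~B):
                × closes — contains both B and ~B.
              branch 1.1.1.2 (add E):
                ○ open, literals {A=false, B=true, D=false, E=true}.
          branch 1.1.2 (add (A -> (~D & C))):
            (A -> (~D & C)): β-rule — branch into ~A  //  (~D & C).
              branch 1.1.2.1 (add ~A):
                ○ open, literals {A=false, B=true, D=false}.
              branch 1.1.2.2 (add (~D & C)):
                (~D & C): α-rule — add ~D, C.
                ○ open, literals {B=true, C=true, D=false}.
      branch 1.2 (add ~~D, ~(B & ((~(~B | E) | A) -> (A -> (~D & C))))):
        ~(B & ((~(~B | E) | A) -> (A -> (~D & C)))): β-rule — branch into ~B  //  ~((~(~B | E) | A) -> (A -> (~D & C))).
          branch 1.2.1 (add ~B):
            × closes — contains both B and ~B.
          branch 1.2.2 (add ~((~(~B | E) | A) -> (A -> (~D & C)))):
            ~((~(~B | E) | A) -> (A -> (~D & C))): α-rule — add (~(~B | E) | A), ~(A -> (~D & C)).
            ~(A -> (~D & C)): α-rule — add A, ~(~D & C).
            (~(~B | E) | A): β-rule — branch into ~(~B | E)  //  A.
              branch 1.2.2.1 (add ~(~B | E)):
                ~(~B | E): α-rule — add ~~B, ~E.
                ~(~D & C): β-rule — branch into ~~D  //  ~C.
                  branch 1.2.2.1.1 (add ~~D):
                    ○ open, literals {A=true, B=true, D=true, E=false}.
                  branch 1.2.2.1.2 (add ~C):
                    ○ open, literals {A=true, B=true, C=false, D=true, E=false}.
              branch 1.2.2.2 (add A):
                ~(~D & C): β-rule — branch into ~~D  //  ~C.
                  branch 1.2.2.2.1 (add ~~D):
                    ○ open, literals {A=true, B=true, D=true}.
                  branch 1.2.2.2.2 (add ~C):
                    ○ open, literals {A=true, B=true, C=false, D=true}.
  branch 2 (add E):
    (~D <-> (B & ((~(~B | E) | A) -> (A -> (~D & C))))): β-rule — branch into ~D, (B & ((~(~B | E) | A) -> (A -> (~D & C))))  //  ~~D, ~(B & ((~(~B | E) | A) -> (A -> (~D & C)))).
      branch 2.1 (add ~D, (B & ((~(~B | E) | A) -> (A -> (~D & C))))):
        (B & ((~(~B | E) | A) -> (A -> (~D & C)))): α-rule — add B, ((~(~B | E) | A) -> (A -> (~D & C))).
        ((~(~B | E) | A) -> (A -> (~D & C))): β-rule — branch into ~(~(~B | E) | A)  //  (A -> (~D & C)).
          branch 2.1.1 (add ~(~(~B | E) | A)):
            ~(~(~B | E) | A): α-rule — add ~~(~B | E), ~A.
            ~~(~B | E): β-rule — branch into ~B  //  E.
              branch 2.1.1.1 (add ~B):
                × closes — contains both B and ~B.
              branch 2.1.1.2 (add E):
                ○ open, literals {A=false, B=true, D=false, E=true}.
          branch 2.1.2 (add (A -> (~D & C))):
            (A -> (~D & C)): β-rule — branch into ~A  //  (~D & C).
              branch 2.1.2.1 (add ~A):
                ○ open, literals {A=false, B=true, D=false, E=true}.
              branch 2.1.2.2 (add (~D & C)):
                (~D & C): α-rule — add ~D, C.
                ○ open, literals {B=true, C=true, D=false, E=true}.
      branch 2.2 (add ~~D, ~(B & ((~(~B | E) | A) -> (A -> (~D & C))))):
        ~(B & ((~(~B | E) | A) -> (A -> (~D & C)))): β-rule — branch into ~B  //  ~((~(~B | E) | A) -> (A -> (~D & C))).
          branch 2.2.1 (add ~B):
            ○ open, literals {B=false, D=true, E=true}.
          branch 2.2.2 (add ~((~(~B | E) | A) -> (A -> (~D & C)))):
            ~((~(~B | E) | A) -> (A -> (~D & C))): α-rule — add (~(~B | E) | A), ~(A -> (~D & C)).
            ~(A -> (~D & C)): α-rule — add A, ~(~D & C).
            (~(~B | E) | A): β-rule — branch into ~(~B | E)  //  A.
              branch 2.2.2.1 (add ~(~B | E)):
                ~(~B | E): α-rule — add ~~B, ~E.
                × closes — contains both E and ~E.
              branch 2.2.2.2 (add A):
                ~(~D & C): β-rule — branch into ~~D  //  ~C.
                  branch 2.2.2.2.1 (add ~~D):
                    ○ open, literals {A=true, D=true, E=true}.
                  branch 2.2.2.2.2 (add ~C):
                    ○ open, literals {A=true, C=false, D=true, E=true}.
4 branches closed, 13 open.
Each open branch fixes some atoms; the unmentioned ones are free. Counting distinct full assignments: branch {A=false, B=true, D=false, E=true} (C) contributes 2 new; branch {A=false, B=true, D=false} (C, E) contributes 2 new; branch {B=true, C=true, D=false} (A, E) contributes 2 new; branch {A=true, B=true, D=true, E=false} (C) contributes 2 new; branch {A=true, B=true, C=false, D=true, E=false} (none free) contributes 0 new; branch {A=true, B=true, D=true} (C, E) contributes 2 new; branch {A=true, B=true, C=false, D=true} (E) contributes 0 new; branch {A=false, B=true, D=false, E=true} (C) contributes 0 new; branch {A=false, B=true, D=false, E=true} (C) contributes 0 new; branch {B=true, C=true, D=false, E=true} (A) contributes 0 new; branch {B=false, D=true, E=true} (A, C) contributes 4 new; branch {A=true, D=true, E=true} (B, C) contributes 0 new; branch {A=true, C=false, D=true, E=true} (B) contributes 0 new. Total: 14.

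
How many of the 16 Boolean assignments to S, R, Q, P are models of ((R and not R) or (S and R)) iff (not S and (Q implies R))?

Initial set: {(((R and not R) or (S and R)) iff (not S and (Q implies R)))}.
(((R and not R) or (S and R)) iff (not S and (Q implies R))): β-rule — branch into ((R and not R) or (S and R)), (not S and (Q implies R))  //  not ((R and not R) or (S and R)), not (not S and (Q implies R)).
  branch 1 (add ((R and not R) or (S and R)), (not S and (Q implies R))):
    (not S and (Q implies R)): α-rule — add not S, (Q implies R).
    ((R and not R) or (S and R)): β-rule — branch into (R and not R)  //  (S and R).
      branch 1.1 (add (R and not R)):
        (R and not R): α-rule — add R, not R.
        × closes — contains both R and not R.
      branch 1.2 (add (S and R)):
        (S and R): α-rule — add S, R.
        × closes — contains both S and not S.
  branch 2 (add not ((R and not R) or (S and R)), not (not S and (Q implies R))):
    not ((R and not R) or (S and R)): α-rule — add not (R and not R), not (S and R).
    not (not S and (Q implies R)): β-rule — branch into not not S  //  not (Q implies R).
      branch 2.1 (add not not S):
        not (R and not R): β-rule — branch into not R  //  not not R.
          branch 2.1.1 (add not R):
            not (S and R): β-rule — branch into not S  //  not R.
              branch 2.1.1.1 (add not S):
                × closes — contains both S and not S.
              branch 2.1.1.2 (add not R):
                ○ open, literals {R=false, S=true}.
          branch 2.1.2 (add not not R):
            not (S and R): β-rule — branch into not S  //  not R.
              branch 2.1.2.1 (add not S):
                × closes — contains both S and not S.
              branch 2.1.2.2 (add not R):
                × closes — contains both R and not R.
      branch 2.2 (add not (Q implies R)):
        not (Q implies R): α-rule — add Q, not R.
        not (R and not R): β-rule — branch into not R  //  not not R.
          branch 2.2.1 (add not R):
            not (S and R): β-rule — branch into not S  //  not R.
              branch 2.2.1.1 (add not S):
                ○ open, literals {Q=true, R=false, S=false}.
              branch 2.2.1.2 (add not R):
                ○ open, literals {Q=true, R=false}.
          branch 2.2.2 (add not not R):
            × closes — contains both R and not R.
6 branches closed, 3 open.
Each open branch fixes some atoms; the unmentioned ones are free. Counting distinct full assignments: branch {R=false, S=true} (Q, P) contributes 4 new; branch {Q=true, R=false, S=false} (P) contributes 2 new; branch {Q=true, R=false} (S, P) contributes 0 new. Total: 6.

6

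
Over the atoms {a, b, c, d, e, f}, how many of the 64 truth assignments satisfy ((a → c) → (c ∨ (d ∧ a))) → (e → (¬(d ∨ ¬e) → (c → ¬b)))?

60

Initial set: {T (((a → c) → (c ∨ (d ∧ a))) → (e → (¬(d ∨ ¬e) → (c → ¬b))))}.
T (((a → c) → (c ∨ (d ∧ a))) → (e → (¬(d ∨ ¬e) → (c → ¬b)))): β-rule — branch into F ((a → c) → (c ∨ (d ∧ a)))  //  T (e → (¬(d ∨ ¬e) → (c → ¬b))).
  branch 1 (add F ((a → c) → (c ∨ (d ∧ a)))):
    F ((a → c) → (c ∨ (d ∧ a))): α-rule — add T (a → c), F (c ∨ (d ∧ a)).
    F (c ∨ (d ∧ a)): α-rule — add F c, F (d ∧ a).
    T (a → c): β-rule — branch into F a  //  T c.
      branch 1.1 (add F a):
        F (d ∧ a): β-rule — branch into F d  //  F a.
          branch 1.1.1 (add F d):
            ○ open, literals {a=F, c=F, d=F}.
          branch 1.1.2 (add F a):
            ○ open, literals {a=F, c=F}.
      branch 1.2 (add T c):
        × closes — contains both c and ¬c.
  branch 2 (add T (e → (¬(d ∨ ¬e) → (c → ¬b)))):
    T (e → (¬(d ∨ ¬e) → (c → ¬b))): β-rule — branch into F e  //  T (¬(d ∨ ¬e) → (c → ¬b)).
      branch 2.1 (add F e):
        ○ open, literals {e=F}.
      branch 2.2 (add T (¬(d ∨ ¬e) → (c → ¬b))):
        T (¬(d ∨ ¬e) → (c → ¬b)): β-rule — branch into F ¬(d ∨ ¬e)  //  T (c → ¬b).
          branch 2.2.1 (add F ¬(d ∨ ¬e)):
            F ¬(d ∨ ¬e): β-rule — branch into T d  //  T ¬e.
              branch 2.2.1.1 (add T d):
                ○ open, literals {d=T}.
              branch 2.2.1.2 (add T ¬e):
                ○ open, literals {e=F}.
          branch 2.2.2 (add T (c → ¬b)):
            T (c → ¬b): β-rule — branch into F c  //  T ¬b.
              branch 2.2.2.1 (add F c):
                ○ open, literals {c=F}.
              branch 2.2.2.2 (add T ¬b):
                ○ open, literals {b=F}.
1 branch closed, 7 open.
Each open branch fixes some atoms; the unmentioned ones are free. Counting distinct full assignments: branch {a=F, c=F, d=F} (b, e, f) contributes 8 new; branch {a=F, c=F} (b, d, e, f) contributes 8 new; branch {e=F} (a, b, c, d, f) contributes 24 new; branch {d=T} (a, b, c, e, f) contributes 12 new; branch {e=F} (a, b, c, d, f) contributes 0 new; branch {c=F} (a, b, d, e, f) contributes 4 new; branch {b=F} (a, c, d, e, f) contributes 4 new. Total: 60.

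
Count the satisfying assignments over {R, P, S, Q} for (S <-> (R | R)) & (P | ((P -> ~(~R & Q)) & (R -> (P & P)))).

6

Initial set: {((S <-> (R | R)) & (P | ((P -> ~(~R & Q)) & (R -> (P & P)))))}.
((S <-> (R | R)) & (P | ((P -> ~(~R & Q)) & (R -> (P & P))))): α-rule — add (S <-> (R | R)), (P | ((P -> ~(~R & Q)) & (R -> (P & P)))).
(S <-> (R | R)): β-rule — branch into S, (R | R)  //  ~S, ~(R | R).
  branch 1 (add S, (R | R)):
    (P | ((P -> ~(~R & Q)) & (R -> (P & P)))): β-rule — branch into P  //  ((P -> ~(~R & Q)) & (R -> (P & P))).
      branch 1.1 (add P):
        (R | R): β-rule — branch into R  //  R.
          branch 1.1.1 (add R):
            ○ open, literals {P=true, R=true, S=true}.
          branch 1.1.2 (add R):
            ○ open, literals {P=true, R=true, S=true}.
      branch 1.2 (add ((P -> ~(~R & Q)) & (R -> (P & P)))):
        ((P -> ~(~R & Q)) & (R -> (P & P))): α-rule — add (P -> ~(~R & Q)), (R -> (P & P)).
        (R | R): β-rule — branch into R  //  R.
          branch 1.2.1 (add R):
            (P -> ~(~R & Q)): β-rule — branch into ~P  //  ~(~R & Q).
              branch 1.2.1.1 (add ~P):
                (R -> (P & P)): β-rule — branch into ~R  //  (P & P).
                  branch 1.2.1.1.1 (add ~R):
                    × closes — contains both R and ~R.
                  branch 1.2.1.1.2 (add (P & P)):
                    (P & P): α-rule — add P, P.
                    × closes — contains both P and ~P.
              branch 1.2.1.2 (add ~(~R & Q)):
                (R -> (P & P)): β-rule — branch into ~R  //  (P & P).
                  branch 1.2.1.2.1 (add ~R):
                    × closes — contains both R and ~R.
                  branch 1.2.1.2.2 (add (P & P)):
                    (P & P): α-rule — add P, P.
                    ~(~R & Q): β-rule — branch into ~~R  //  ~Q.
                      branch 1.2.1.2.2.1 (add ~~R):
                        ○ open, literals {P=true, R=true, S=true}.
                      branch 1.2.1.2.2.2 (add ~Q):
                        ○ open, literals {P=true, Q=false, R=true, S=true}.
          branch 1.2.2 (add R):
            (P -> ~(~R & Q)): β-rule — branch into ~P  //  ~(~R & Q).
              branch 1.2.2.1 (add ~P):
                (R -> (P & P)): β-rule — branch into ~R  //  (P & P).
                  branch 1.2.2.1.1 (add ~R):
                    × closes — contains both R and ~R.
                  branch 1.2.2.1.2 (add (P & P)):
                    (P & P): α-rule — add P, P.
                    × closes — contains both P and ~P.
              branch 1.2.2.2 (add ~(~R & Q)):
                (R -> (P & P)): β-rule — branch into ~R  //  (P & P).
                  branch 1.2.2.2.1 (add ~R):
                    × closes — contains both R and ~R.
                  branch 1.2.2.2.2 (add (P & P)):
                    (P & P): α-rule — add P, P.
                    ~(~R & Q): β-rule — branch into ~~R  //  ~Q.
                      branch 1.2.2.2.2.1 (add ~~R):
                        ○ open, literals {P=true, R=true, S=true}.
                      branch 1.2.2.2.2.2 (add ~Q):
                        ○ open, literals {P=true, Q=false, R=true, S=true}.
  branch 2 (add ~S, ~(R | R)):
    ~(R | R): α-rule — add ~R, ~R.
    (P | ((P -> ~(~R & Q)) & (R -> (P & P)))): β-rule — branch into P  //  ((P -> ~(~R & Q)) & (R -> (P & P))).
      branch 2.1 (add P):
        ○ open, literals {P=true, R=false, S=false}.
      branch 2.2 (add ((P -> ~(~R & Q)) & (R -> (P & P)))):
        ((P -> ~(~R & Q)) & (R -> (P & P))): α-rule — add (P -> ~(~R & Q)), (R -> (P & P)).
        (P -> ~(~R & Q)): β-rule — branch into ~P  //  ~(~R & Q).
          branch 2.2.1 (add ~P):
            (R -> (P & P)): β-rule — branch into ~R  //  (P & P).
              branch 2.2.1.1 (add ~R):
                ○ open, literals {P=false, R=false, S=false}.
              branch 2.2.1.2 (add (P & P)):
                (P & P): α-rule — add P, P.
                × closes — contains both P and ~P.
          branch 2.2.2 (add ~(~R & Q)):
            (R -> (P & P)): β-rule — branch into ~R  //  (P & P).
              branch 2.2.2.1 (add ~R):
                ~(~R & Q): β-rule — branch into ~~R  //  ~Q.
                  branch 2.2.2.1.1 (add ~~R):
                    × closes — contains both R and ~R.
                  branch 2.2.2.1.2 (add ~Q):
                    ○ open, literals {Q=false, R=false, S=false}.
              branch 2.2.2.2 (add (P & P)):
                (P & P): α-rule — add P, P.
                ~(~R & Q): β-rule — branch into ~~R  //  ~Q.
                  branch 2.2.2.2.1 (add ~~R):
                    × closes — contains both R and ~R.
                  branch 2.2.2.2.2 (add ~Q):
                    ○ open, literals {P=true, Q=false, R=false, S=false}.
9 branches closed, 10 open.
Each open branch fixes some atoms; the unmentioned ones are free. Counting distinct full assignments: branch {P=true, R=true, S=true} (Q) contributes 2 new; branch {P=true, R=true, S=true} (Q) contributes 0 new; branch {P=true, R=true, S=true} (Q) contributes 0 new; branch {P=true, Q=false, R=true, S=true} (none free) contributes 0 new; branch {P=true, R=true, S=true} (Q) contributes 0 new; branch {P=true, Q=false, R=true, S=true} (none free) contributes 0 new; branch {P=true, R=false, S=false} (Q) contributes 2 new; branch {P=false, R=false, S=false} (Q) contributes 2 new; branch {Q=false, R=false, S=false} (P) contributes 0 new; branch {P=true, Q=false, R=false, S=false} (none free) contributes 0 new. Total: 6.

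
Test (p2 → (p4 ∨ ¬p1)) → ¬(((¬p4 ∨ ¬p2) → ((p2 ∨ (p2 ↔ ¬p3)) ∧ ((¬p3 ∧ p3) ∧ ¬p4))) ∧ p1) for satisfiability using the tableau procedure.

Satisfiable

Initial set: {((p2 → (p4 ∨ ¬p1)) → ¬(((¬p4 ∨ ¬p2) → ((p2 ∨ (p2 ↔ ¬p3)) ∧ ((¬p3 ∧ p3) ∧ ¬p4))) ∧ p1))}.
((p2 → (p4 ∨ ¬p1)) → ¬(((¬p4 ∨ ¬p2) → ((p2 ∨ (p2 ↔ ¬p3)) ∧ ((¬p3 ∧ p3) ∧ ¬p4))) ∧ p1)): β-rule — branch into ¬(p2 → (p4 ∨ ¬p1))  //  ¬(((¬p4 ∨ ¬p2) → ((p2 ∨ (p2 ↔ ¬p3)) ∧ ((¬p3 ∧ p3) ∧ ¬p4))) ∧ p1).
  branch 1 (add ¬(p2 → (p4 ∨ ¬p1))):
    ¬(p2 → (p4 ∨ ¬p1)): α-rule — add p2, ¬(p4 ∨ ¬p1).
    ¬(p4 ∨ ¬p1): α-rule — add ¬p4, ¬¬p1.
    ○ open, literals {p1=1, p2=1, p4=0}.
  branch 2 (add ¬(((¬p4 ∨ ¬p2) → ((p2 ∨ (p2 ↔ ¬p3)) ∧ ((¬p3 ∧ p3) ∧ ¬p4))) ∧ p1)):
    ¬(((¬p4 ∨ ¬p2) → ((p2 ∨ (p2 ↔ ¬p3)) ∧ ((¬p3 ∧ p3) ∧ ¬p4))) ∧ p1): β-rule — branch into ¬((¬p4 ∨ ¬p2) → ((p2 ∨ (p2 ↔ ¬p3)) ∧ ((¬p3 ∧ p3) ∧ ¬p4)))  //  ¬p1.
      branch 2.1 (add ¬((¬p4 ∨ ¬p2) → ((p2 ∨ (p2 ↔ ¬p3)) ∧ ((¬p3 ∧ p3) ∧ ¬p4)))):
        ¬((¬p4 ∨ ¬p2) → ((p2 ∨ (p2 ↔ ¬p3)) ∧ ((¬p3 ∧ p3) ∧ ¬p4))): α-rule — add (¬p4 ∨ ¬p2), ¬((p2 ∨ (p2 ↔ ¬p3)) ∧ ((¬p3 ∧ p3) ∧ ¬p4)).
        (¬p4 ∨ ¬p2): β-rule — branch into ¬p4  //  ¬p2.
          branch 2.1.1 (add ¬p4):
            ¬((p2 ∨ (p2 ↔ ¬p3)) ∧ ((¬p3 ∧ p3) ∧ ¬p4)): β-rule — branch into ¬(p2 ∨ (p2 ↔ ¬p3))  //  ¬((¬p3 ∧ p3) ∧ ¬p4).
              branch 2.1.1.1 (add ¬(p2 ∨ (p2 ↔ ¬p3))):
                ¬(p2 ∨ (p2 ↔ ¬p3)): α-rule — add ¬p2, ¬(p2 ↔ ¬p3).
                ¬(p2 ↔ ¬p3): β-rule — branch into p2, ¬¬p3  //  ¬p2, ¬p3.
                  branch 2.1.1.1.1 (add p2, ¬¬p3):
                    × closes — contains both p2 and ¬p2.
                  branch 2.1.1.1.2 (add ¬p2, ¬p3):
                    ○ open, literals {p2=0, p3=0, p4=0}.
              branch 2.1.1.2 (add ¬((¬p3 ∧ p3) ∧ ¬p4)):
                ¬((¬p3 ∧ p3) ∧ ¬p4): β-rule — branch into ¬(¬p3 ∧ p3)  //  ¬¬p4.
                  branch 2.1.1.2.1 (add ¬(¬p3 ∧ p3)):
                    ¬(¬p3 ∧ p3): β-rule — branch into ¬¬p3  //  ¬p3.
                      branch 2.1.1.2.1.1 (add ¬¬p3):
                        ○ open, literals {p3=1, p4=0}.
                      branch 2.1.1.2.1.2 (add ¬p3):
                        ○ open, literals {p3=0, p4=0}.
                  branch 2.1.1.2.2 (add ¬¬p4):
                    × closes — contains both p4 and ¬p4.
          branch 2.1.2 (add ¬p2):
            ¬((p2 ∨ (p2 ↔ ¬p3)) ∧ ((¬p3 ∧ p3) ∧ ¬p4)): β-rule — branch into ¬(p2 ∨ (p2 ↔ ¬p3))  //  ¬((¬p3 ∧ p3) ∧ ¬p4).
              branch 2.1.2.1 (add ¬(p2 ∨ (p2 ↔ ¬p3))):
                ¬(p2 ∨ (p2 ↔ ¬p3)): α-rule — add ¬p2, ¬(p2 ↔ ¬p3).
                ¬(p2 ↔ ¬p3): β-rule — branch into p2, ¬¬p3  //  ¬p2, ¬p3.
                  branch 2.1.2.1.1 (add p2, ¬¬p3):
                    × closes — contains both p2 and ¬p2.
                  branch 2.1.2.1.2 (add ¬p2, ¬p3):
                    ○ open, literals {p2=0, p3=0}.
              branch 2.1.2.2 (add ¬((¬p3 ∧ p3) ∧ ¬p4)):
                ¬((¬p3 ∧ p3) ∧ ¬p4): β-rule — branch into ¬(¬p3 ∧ p3)  //  ¬¬p4.
                  branch 2.1.2.2.1 (add ¬(¬p3 ∧ p3)):
                    ¬(¬p3 ∧ p3): β-rule — branch into ¬¬p3  //  ¬p3.
                      branch 2.1.2.2.1.1 (add ¬¬p3):
                        ○ open, literals {p2=0, p3=1}.
                      branch 2.1.2.2.1.2 (add ¬p3):
                        ○ open, literals {p2=0, p3=0}.
                  branch 2.1.2.2.2 (add ¬¬p4):
                    ○ open, literals {p2=0, p4=1}.
      branch 2.2 (add ¬p1):
        ○ open, literals {p1=0}.
3 branches closed, 9 open.
An open branch gives a satisfying assignment: p1=1, p2=1, p4=0.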